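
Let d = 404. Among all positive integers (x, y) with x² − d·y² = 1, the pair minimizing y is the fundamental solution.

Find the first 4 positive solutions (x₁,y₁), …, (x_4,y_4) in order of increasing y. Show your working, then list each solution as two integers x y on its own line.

√404 = [20; 10,40, …], period ℓ=2 (even) → k=1
i=0: a=20 ⇒ p=20, q=1
i=1: a=10 ⇒ p=201, q=10
→ (201, 10).  Check: 201²=40401, 404·10²=40400, difference 1.
k=2:  x_2 = 201·201+404·10·10 = 80801,  y_2 = 201·10+10·201 = 4020
k=3:  x_3 = 201·80801+404·10·4020 = 32481801,  y_3 = 201·4020+10·80801 = 1616030
k=4:  x_4 = 201·32481801+404·10·1616030 = 13057603201,  y_4 = 201·1616030+10·32481801 = 649640040

201 10
80801 4020
32481801 1616030
13057603201 649640040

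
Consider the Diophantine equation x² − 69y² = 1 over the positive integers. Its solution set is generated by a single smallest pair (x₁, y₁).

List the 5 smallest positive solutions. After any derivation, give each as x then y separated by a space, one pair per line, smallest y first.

[8; 3,3,1,4,1,3,3,16] for √69; ℓ=8 ⇒ convergent index 7
i=0: a=8 ⇒ p=8, q=1
i=1: a=3 ⇒ p=25, q=3
i=2: a=3 ⇒ p=83, q=10
…
i=4: a=4 ⇒ p=515, q=62
i=5: a=1 ⇒ p=623, q=75
i=6: a=3 ⇒ p=2384, q=287
i=7: a=3 ⇒ p=7775, q=936
fundamental: x₁=7775, y₁=936  (since 60450625 − 69·876096 = 1)
(7775+936√69)^2 = 120901249 + 14554800√69
(7775+936√69)^3 = 1880014414175 + 226327139064√69
(7775+936√69)^4 = 29234224019520001 + 3519386997890400√69
(7775+936√69)^5 = 454592181623521601375 + 54726467590868580936√69

7775 936
120901249 14554800
1880014414175 226327139064
29234224019520001 3519386997890400
454592181623521601375 54726467590868580936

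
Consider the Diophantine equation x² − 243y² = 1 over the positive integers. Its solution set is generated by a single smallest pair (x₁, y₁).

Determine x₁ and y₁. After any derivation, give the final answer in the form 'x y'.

d=243: √d = [15; 1,1,2,3,15,3,2,1,1,30] (ℓ=10, even), read p_9/q_9
i=0: a=15 ⇒ p=15, q=1
i=1: a=1 ⇒ p=16, q=1
i=2: a=1 ⇒ p=31, q=2
i=3: a=2 ⇒ p=78, q=5
i=4: a=3 ⇒ p=265, q=17
…
i=8: a=1 ⇒ p=41325, q=2651
i=9: a=1 ⇒ p=70226, q=4505
fundamental: x₁=70226, y₁=4505  (since 4931691076 − 243·20295025 = 1)

70226 4505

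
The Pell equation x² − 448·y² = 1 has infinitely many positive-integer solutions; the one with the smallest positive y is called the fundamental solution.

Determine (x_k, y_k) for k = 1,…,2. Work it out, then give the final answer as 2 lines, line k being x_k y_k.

√448 → a₀=21, period (6,42); ℓ=2 even so k=1
step 0: (21, 1)  from 21·(1,0) + (0,1)
step 1: (127, 6)  from 6·(21,1) + (1,0)
→ (127, 6).  Check: 127²=16129, 448·6²=16128, difference 1.
(x_2, y_2) = (127·127 + 448·6·6, 127·6 + 6·127) = (32257, 1524)

127 6
32257 1524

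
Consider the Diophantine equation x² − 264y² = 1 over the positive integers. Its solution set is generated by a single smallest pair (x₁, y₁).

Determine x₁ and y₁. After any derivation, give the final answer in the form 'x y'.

65 4

√264 = [16; 4,32, …], period ℓ=2 (even) → k=1
k=0  a_k=16  p_k/q_k = 16/1
k=1  a_k=4  p_k/q_k = 65/4
fundamental: x₁=65, y₁=4  (since 4225 − 264·16 = 1)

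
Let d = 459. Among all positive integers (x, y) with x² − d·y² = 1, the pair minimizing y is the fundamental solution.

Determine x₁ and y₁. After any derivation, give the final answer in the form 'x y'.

499850 23331

d=459: √d = [21; 2,2,1,4,21,4,1,2,2,42] (ℓ=10, even), read p_9/q_9
a_0=21:  p_0=21·1+0=21,  q_0=21·0+1=1
…
a_2=2:  p_2=2·43+21=107,  q_2=2·2+1=5
a_3=1:  p_3=1·107+43=150,  q_3=1·5+2=7
…
a_6=4:  p_6=4·14997+707=60695,  q_6=4·700+33=2833
a_7=1:  p_7=1·60695+14997=75692,  q_7=1·2833+700=3533
a_8=2:  p_8=2·75692+60695=212079,  q_8=2·3533+2833=9899
a_9=2:  p_9=2·212079+75692=499850,  q_9=2·9899+3533=23331
fundamental: x₁=499850, y₁=23331  (since 249850022500 − 459·544335561 = 1)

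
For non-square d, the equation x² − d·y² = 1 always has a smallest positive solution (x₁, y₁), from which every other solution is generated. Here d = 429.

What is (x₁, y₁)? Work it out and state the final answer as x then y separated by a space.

1524095 73584

√429 = [20; 1,2,2,9,1,12,1,9,2,2,1,40, …], period ℓ=12 (even) → k=11
a_0=20:  p_0=20·1+0=20,  q_0=20·0+1=1
…
a_2=2:  p_2=2·21+20=62,  q_2=2·1+1=3
…
a_5=1:  p_5=1·1367+145=1512,  q_5=1·66+7=73
a_6=12:  p_6=12·1512+1367=19511,  q_6=12·73+66=942
a_7=1:  p_7=1·19511+1512=21023,  q_7=1·942+73=1015
…
a_9=2:  p_9=2·208718+21023=438459,  q_9=2·10077+1015=21169
a_10=2:  p_10=2·438459+208718=1085636,  q_10=2·21169+10077=52415
a_11=1:  p_11=1·1085636+438459=1524095,  q_11=1·52415+21169=73584
→ (1524095, 73584).  Check: 1524095²=2322865569025, 429·73584²=2322865569024, difference 1.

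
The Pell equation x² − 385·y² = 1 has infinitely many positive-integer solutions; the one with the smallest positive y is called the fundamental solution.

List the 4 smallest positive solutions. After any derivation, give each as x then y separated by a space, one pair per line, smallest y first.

95831 4884
18367161121 936077208
3520286834677271 179410429834812
674705215289547953281 34386161802063660336

[19; 1,1,1,1,1,…,1,1,38] for √385; ℓ=16 ⇒ convergent index 15
a_0=19:  p_0=19·1+0=19,  q_0=19·0+1=1
…
a_2=1:  p_2=1·20+19=39,  q_2=1·1+1=2
…
a_6=3:  p_6=3·157+98=569,  q_6=3·8+5=29
…
a_11=1:  p_11=1·10262+2747=13009,  q_11=1·523+140=663
a_12=1:  p_12=1·13009+10262=23271,  q_12=1·663+523=1186
…
a_14=1:  p_14=1·36280+23271=59551,  q_14=1·1849+1186=3035
a_15=1:  p_15=1·59551+36280=95831,  q_15=1·3035+1849=4884
fundamental: x₁=95831, y₁=4884  (since 9183580561 − 385·23853456 = 1)
(x_2, y_2) = (95831·95831 + 385·4884·4884, 95831·4884 + 4884·95831) = (18367161121, 936077208)
(x_3, y_3) = (95831·18367161121 + 385·4884·936077208, 95831·936077208 + 4884·18367161121) = (3520286834677271, 179410429834812)
(x_4, y_4) = (95831·3520286834677271 + 385·4884·179410429834812, 95831·179410429834812 + 4884·3520286834677271) = (674705215289547953281, 34386161802063660336)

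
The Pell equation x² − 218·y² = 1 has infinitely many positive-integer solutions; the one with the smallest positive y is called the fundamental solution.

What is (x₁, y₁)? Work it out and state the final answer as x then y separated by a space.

√218 = [14; 1,3,3,1,28, …], period ℓ=5 (odd) → k=9
a_0=14:  p_0=14·1+0=14,  q_0=14·0+1=1
a_1=1:  p_1=1·14+1=15,  q_1=1·1+0=1
…
a_4=1:  p_4=1·192+59=251,  q_4=1·13+4=17
a_5=28:  p_5=28·251+192=7220,  q_5=28·17+13=489
…
a_8=3:  p_8=3·29633+7471=96370,  q_8=3·2007+506=6527
a_9=1:  p_9=1·96370+29633=126003,  q_9=1·6527+2007=8534
→ (126003, 8534).  Check: 126003²=15876756009, 218·8534²=15876756008, difference 1.

126003 8534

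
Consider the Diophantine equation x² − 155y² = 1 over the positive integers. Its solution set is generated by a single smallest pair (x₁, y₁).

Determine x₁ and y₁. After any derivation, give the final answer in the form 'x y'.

249 20

d=155: √d = [12; 2,4,2,24] (ℓ=4, even), read p_3/q_3
step 0: (12, 1)  from 12·(1,0) + (0,1)
step 1: (25, 2)  from 2·(12,1) + (1,0)
step 2: (112, 9)  from 4·(25,2) + (12,1)
step 3: (249, 20)  from 2·(112,9) + (25,2)
→ (249, 20).  Check: 249²=62001, 155·20²=62000, difference 1.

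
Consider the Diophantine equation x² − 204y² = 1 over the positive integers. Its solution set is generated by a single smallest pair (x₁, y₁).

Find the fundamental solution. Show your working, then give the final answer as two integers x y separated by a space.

d=204: √d = [14; 3,1,1,6,1,1,3,28] (ℓ=8, even), read p_7/q_7
a_0=14:  p_0=14·1+0=14,  q_0=14·0+1=1
a_1=3:  p_1=3·14+1=43,  q_1=3·1+0=3
…
a_6=1:  p_6=1·757+657=1414,  q_6=1·53+46=99
a_7=3:  p_7=3·1414+757=4999,  q_7=3·99+53=350
→ (4999, 350).  Check: 4999²=24990001, 204·350²=24990000, difference 1.

4999 350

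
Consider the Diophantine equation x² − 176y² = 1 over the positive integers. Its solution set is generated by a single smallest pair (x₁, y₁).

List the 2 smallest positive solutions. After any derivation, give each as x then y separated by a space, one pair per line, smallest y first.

199 15
79201 5970

d=176: √d = [13; 3,1,3,26] (ℓ=4, even), read p_3/q_3
step 0: (13, 1)  from 13·(1,0) + (0,1)
step 1: (40, 3)  from 3·(13,1) + (1,0)
step 2: (53, 4)  from 1·(40,3) + (13,1)
step 3: (199, 15)  from 3·(53,4) + (40,3)
fundamental: x₁=199, y₁=15  (since 39601 − 176·225 = 1)
n=2: (199,15)∘(199,15) = (199·199+176·15·15, 199·15+15·199) = (79201,5970)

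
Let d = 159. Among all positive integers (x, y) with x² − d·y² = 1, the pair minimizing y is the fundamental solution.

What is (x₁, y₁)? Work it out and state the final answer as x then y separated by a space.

√159 = [12; 1,1,1,1,3,1,1,1,1,24, …], period ℓ=10 (even) → k=9
step 0: (12, 1)  from 12·(1,0) + (0,1)
step 1: (13, 1)  from 1·(12,1) + (1,0)
…
step 3: (38, 3)  from 1·(25,2) + (13,1)
…
step 7: (517, 41)  from 1·(290,23) + (227,18)
step 8: (807, 64)  from 1·(517,41) + (290,23)
step 9: (1324, 105)  from 1·(807,64) + (517,41)
fundamental: x₁=1324, y₁=105  (since 1752976 − 159·11025 = 1)

1324 105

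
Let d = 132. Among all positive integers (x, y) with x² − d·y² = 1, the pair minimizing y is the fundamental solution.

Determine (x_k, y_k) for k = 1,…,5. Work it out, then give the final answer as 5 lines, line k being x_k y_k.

23 2
1057 92
48599 4230
2234497 194488
102738263 8942218

[11; 2,22] for √132; ℓ=2 ⇒ convergent index 1
step 0: (11, 1)  from 11·(1,0) + (0,1)
step 1: (23, 2)  from 2·(11,1) + (1,0)
→ (23, 2).  Check: 23²=529, 132·2²=528, difference 1.
(23+2√132)^2 = 1057 + 92√132
(23+2√132)^3 = 48599 + 4230√132
(23+2√132)^4 = 2234497 + 194488√132
(23+2√132)^5 = 102738263 + 8942218√132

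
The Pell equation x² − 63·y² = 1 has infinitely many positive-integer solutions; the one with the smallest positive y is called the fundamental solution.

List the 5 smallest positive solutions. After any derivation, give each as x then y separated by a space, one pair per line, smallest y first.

8 1
127 16
2024 255
32257 4064
514088 64769

√63 → a₀=7, period (1,14); ℓ=2 even so k=1
i=0: a=7 ⇒ p=7, q=1
i=1: a=1 ⇒ p=8, q=1
fundamental: x₁=8, y₁=1  (since 64 − 63·1 = 1)
k=2:  x_2 = 8·8+63·1·1 = 127,  y_2 = 8·1+1·8 = 16
k=3:  x_3 = 8·127+63·1·16 = 2024,  y_3 = 8·16+1·127 = 255
k=4:  x_4 = 8·2024+63·1·255 = 32257,  y_4 = 8·255+1·2024 = 4064
k=5:  x_5 = 8·32257+63·1·4064 = 514088,  y_5 = 8·4064+1·32257 = 64769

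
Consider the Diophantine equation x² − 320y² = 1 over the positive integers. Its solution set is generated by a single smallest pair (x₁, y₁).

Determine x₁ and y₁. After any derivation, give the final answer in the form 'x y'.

[17; 1,7,1,34] for √320; ℓ=4 ⇒ convergent index 3
a_0=17:  p_0=17·1+0=17,  q_0=17·0+1=1
a_1=1:  p_1=1·17+1=18,  q_1=1·1+0=1
a_2=7:  p_2=7·18+17=143,  q_2=7·1+1=8
a_3=1:  p_3=1·143+18=161,  q_3=1·8+1=9
(x₁, y₁) = (161, 9);  161² − 320·9² = 1 ✓

161 9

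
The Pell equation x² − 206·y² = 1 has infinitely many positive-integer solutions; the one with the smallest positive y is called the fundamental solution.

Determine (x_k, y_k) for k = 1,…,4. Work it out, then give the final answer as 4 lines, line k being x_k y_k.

59535 4148
7088832449 493902360
844067279642895 58808954001052
100503090979990675201 7002382152411359280

√206 = [14; 2,1,5,14,5,1,2,28, …], period ℓ=8 (even) → k=7
i=0: a=14 ⇒ p=14, q=1
i=1: a=2 ⇒ p=29, q=2
…
i=3: a=5 ⇒ p=244, q=17
…
i=6: a=1 ⇒ p=20998, q=1463
i=7: a=2 ⇒ p=59535, q=4148
(x₁, y₁) = (59535, 4148);  59535² − 206·4148² = 1 ✓
n=2: (59535,4148)∘(59535,4148) = (59535·59535+206·4148·4148, 59535·4148+4148·59535) = (7088832449,493902360)
n=3: (7088832449,493902360)∘(59535,4148) = (59535·7088832449+206·4148·493902360, 59535·493902360+4148·7088832449) = (844067279642895,58808954001052)
n=4: (844067279642895,58808954001052)∘(59535,4148) = (59535·844067279642895+206·4148·58808954001052, 59535·58808954001052+4148·844067279642895) = (100503090979990675201,7002382152411359280)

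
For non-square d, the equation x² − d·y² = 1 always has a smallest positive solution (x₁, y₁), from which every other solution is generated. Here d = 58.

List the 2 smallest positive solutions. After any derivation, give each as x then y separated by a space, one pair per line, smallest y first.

√58 → a₀=7, period (1,1,1,1,1,1,14); ℓ=7 odd so k=13
k=0  a_k=7  p_k/q_k = 7/1
…
k=2  a_k=1  p_k/q_k = 15/2
k=3  a_k=1  p_k/q_k = 23/3
k=4  a_k=1  p_k/q_k = 38/5
k=5  a_k=1  p_k/q_k = 61/8
k=6  a_k=1  p_k/q_k = 99/13
…
k=8  a_k=1  p_k/q_k = 1546/203
k=9  a_k=1  p_k/q_k = 2993/393
k=10  a_k=1  p_k/q_k = 4539/596
k=11  a_k=1  p_k/q_k = 7532/989
k=12  a_k=1  p_k/q_k = 12071/1585
k=13  a_k=1  p_k/q_k = 19603/2574
→ (19603, 2574).  Check: 19603²=384277609, 58·2574²=384277608, difference 1.
n=2: (19603,2574)∘(19603,2574) = (19603·19603+58·2574·2574, 19603·2574+2574·19603) = (768555217,100916244)

19603 2574
768555217 100916244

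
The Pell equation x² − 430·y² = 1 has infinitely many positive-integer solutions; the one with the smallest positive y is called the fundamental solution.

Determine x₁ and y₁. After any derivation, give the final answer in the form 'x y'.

2862251 138030

d=430: √d = [20; 1,2,1,3,1,…,2,1,40] (ℓ=14, even), read p_13/q_13
k=0  a_k=20  p_k/q_k = 20/1
…
k=2  a_k=2  p_k/q_k = 62/3
k=3  a_k=1  p_k/q_k = 83/4
…
k=5  a_k=1  p_k/q_k = 394/19
…
k=8  a_k=6  p_k/q_k = 133439/6435
…
k=10  a_k=3  p_k/q_k = 599138/28893
k=11  a_k=1  p_k/q_k = 754371/36379
k=12  a_k=2  p_k/q_k = 2107880/101651
k=13  a_k=1  p_k/q_k = 2862251/138030
fundamental: x₁=2862251, y₁=138030  (since 8192480787001 − 430·19052280900 = 1)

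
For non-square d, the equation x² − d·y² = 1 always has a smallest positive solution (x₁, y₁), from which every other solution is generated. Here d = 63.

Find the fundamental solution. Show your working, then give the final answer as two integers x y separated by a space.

8 1

d=63: √d = [7; 1,14] (ℓ=2, even), read p_1/q_1
k=0  a_k=7  p_k/q_k = 7/1
k=1  a_k=1  p_k/q_k = 8/1
(x₁, y₁) = (8, 1);  8² − 63·1² = 1 ✓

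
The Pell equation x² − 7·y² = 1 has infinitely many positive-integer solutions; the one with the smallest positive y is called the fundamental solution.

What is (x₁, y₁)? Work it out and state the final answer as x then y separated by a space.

√7 → a₀=2, period (1,1,1,4); ℓ=4 even so k=3
a_0=2:  p_0=2·1+0=2,  q_0=2·0+1=1
…
a_2=1:  p_2=1·3+2=5,  q_2=1·1+1=2
a_3=1:  p_3=1·5+3=8,  q_3=1·2+1=3
→ (8, 3).  Check: 8²=64, 7·3²=63, difference 1.

8 3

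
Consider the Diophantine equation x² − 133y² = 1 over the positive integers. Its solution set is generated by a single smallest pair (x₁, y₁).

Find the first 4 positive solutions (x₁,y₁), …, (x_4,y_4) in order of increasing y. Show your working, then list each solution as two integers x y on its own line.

2588599 224460
13401689565601 1162073863080
69383200415647777399 6016286479789825380
359210566425477440164982401 31147506330593762303822160

[11; 1,1,7,5,1,…,1,1,22] for √133; ℓ=16 ⇒ convergent index 15
k=0  a_k=11  p_k/q_k = 11/1
…
k=2  a_k=1  p_k/q_k = 23/2
k=3  a_k=7  p_k/q_k = 173/15
…
k=5  a_k=1  p_k/q_k = 1061/92
…
k=7  a_k=1  p_k/q_k = 3010/261
k=8  a_k=2  p_k/q_k = 7969/691
k=9  a_k=1  p_k/q_k = 10979/952
k=10  a_k=1  p_k/q_k = 18948/1643
k=11  a_k=1  p_k/q_k = 29927/2595
k=12  a_k=5  p_k/q_k = 168583/14618
…
k=14  a_k=1  p_k/q_k = 1378591/119539
k=15  a_k=1  p_k/q_k = 2588599/224460
→ (2588599, 224460).  Check: 2588599²=6700844782801, 133·224460²=6700844782800, difference 1.
(x_2, y_2) = (2588599·2588599 + 133·224460·224460, 2588599·224460 + 224460·2588599) = (13401689565601, 1162073863080)
(x_3, y_3) = (2588599·13401689565601 + 133·224460·1162073863080, 2588599·1162073863080 + 224460·13401689565601) = (69383200415647777399, 6016286479789825380)
(x_4, y_4) = (2588599·69383200415647777399 + 133·224460·6016286479789825380, 2588599·6016286479789825380 + 224460·69383200415647777399) = (359210566425477440164982401, 31147506330593762303822160)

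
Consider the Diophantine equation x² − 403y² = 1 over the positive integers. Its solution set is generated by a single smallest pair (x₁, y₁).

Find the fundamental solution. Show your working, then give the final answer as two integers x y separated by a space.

669878 33369

√403 → a₀=20, period (13,2,1,3,1,3,1,2,13,40); ℓ=10 even so k=9
k=0  a_k=20  p_k/q_k = 20/1
k=1  a_k=13  p_k/q_k = 261/13
k=2  a_k=2  p_k/q_k = 542/27
k=3  a_k=1  p_k/q_k = 803/40
…
k=5  a_k=1  p_k/q_k = 3754/187
…
k=8  a_k=2  p_k/q_k = 50147/2498
k=9  a_k=13  p_k/q_k = 669878/33369
→ (669878, 33369).  Check: 669878²=448736534884, 403·33369²=448736534883, difference 1.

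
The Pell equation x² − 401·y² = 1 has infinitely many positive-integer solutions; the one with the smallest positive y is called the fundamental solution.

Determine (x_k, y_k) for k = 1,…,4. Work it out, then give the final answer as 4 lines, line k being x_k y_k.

801 40
1283201 64080
2055687201 102656120
3293209612801 164455040160

d=401: √d = [20; 40] (ℓ=1, odd), read p_1/q_1
step 0: (20, 1)  from 20·(1,0) + (0,1)
step 1: (801, 40)  from 40·(20,1) + (1,0)
(x₁, y₁) = (801, 40);  801² − 401·40² = 1 ✓
(801+40√401)^2 = 1283201 + 64080√401
(801+40√401)^3 = 2055687201 + 102656120√401
(801+40√401)^4 = 3293209612801 + 164455040160√401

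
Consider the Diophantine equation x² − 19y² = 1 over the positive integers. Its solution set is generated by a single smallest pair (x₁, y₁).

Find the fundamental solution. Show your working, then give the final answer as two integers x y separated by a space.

d=19: √d = [4; 2,1,3,1,2,8] (ℓ=6, even), read p_5/q_5
step 0: (4, 1)  from 4·(1,0) + (0,1)
…
step 3: (48, 11)  from 3·(13,3) + (9,2)
step 4: (61, 14)  from 1·(48,11) + (13,3)
step 5: (170, 39)  from 2·(61,14) + (48,11)
(x₁, y₁) = (170, 39);  170² − 19·39² = 1 ✓

170 39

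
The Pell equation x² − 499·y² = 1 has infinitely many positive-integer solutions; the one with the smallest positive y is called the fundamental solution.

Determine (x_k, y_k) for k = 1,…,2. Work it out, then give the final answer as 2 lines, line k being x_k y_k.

4490 201
40320199 1804980

[22; 2,1,21,1,2,44] for √499; ℓ=6 ⇒ convergent index 5
a_0=22:  p_0=22·1+0=22,  q_0=22·0+1=1
a_1=2:  p_1=2·22+1=45,  q_1=2·1+0=2
a_2=1:  p_2=1·45+22=67,  q_2=1·2+1=3
a_3=21:  p_3=21·67+45=1452,  q_3=21·3+2=65
a_4=1:  p_4=1·1452+67=1519,  q_4=1·65+3=68
a_5=2:  p_5=2·1519+1452=4490,  q_5=2·68+65=201
(x₁, y₁) = (4490, 201);  4490² − 499·201² = 1 ✓
k=2:  x_2 = 4490·4490+499·201·201 = 40320199,  y_2 = 4490·201+201·4490 = 1804980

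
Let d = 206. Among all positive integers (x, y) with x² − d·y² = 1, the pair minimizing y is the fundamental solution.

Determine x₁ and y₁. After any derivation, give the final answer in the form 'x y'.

59535 4148

√206 = [14; 2,1,5,14,5,1,2,28, …], period ℓ=8 (even) → k=7
step 0: (14, 1)  from 14·(1,0) + (0,1)
step 1: (29, 2)  from 2·(14,1) + (1,0)
step 2: (43, 3)  from 1·(29,2) + (14,1)
step 3: (244, 17)  from 5·(43,3) + (29,2)
step 4: (3459, 241)  from 14·(244,17) + (43,3)
step 5: (17539, 1222)  from 5·(3459,241) + (244,17)
step 6: (20998, 1463)  from 1·(17539,1222) + (3459,241)
step 7: (59535, 4148)  from 2·(20998,1463) + (17539,1222)
→ (59535, 4148).  Check: 59535²=3544416225, 206·4148²=3544416224, difference 1.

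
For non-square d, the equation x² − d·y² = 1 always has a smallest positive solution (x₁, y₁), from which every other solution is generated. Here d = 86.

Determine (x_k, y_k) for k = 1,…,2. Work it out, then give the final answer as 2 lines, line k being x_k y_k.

10405 1122
216528049 23348820

√86 = [9; 3,1,1,1,8,1,1,1,3,18, …], period ℓ=10 (even) → k=9
i=0: a=9 ⇒ p=9, q=1
i=1: a=3 ⇒ p=28, q=3
i=2: a=1 ⇒ p=37, q=4
i=3: a=1 ⇒ p=65, q=7
i=4: a=1 ⇒ p=102, q=11
i=5: a=8 ⇒ p=881, q=95
i=6: a=1 ⇒ p=983, q=106
i=7: a=1 ⇒ p=1864, q=201
i=8: a=1 ⇒ p=2847, q=307
i=9: a=3 ⇒ p=10405, q=1122
→ (10405, 1122).  Check: 10405²=108264025, 86·1122²=108264024, difference 1.
(x_2, y_2) = (10405·10405 + 86·1122·1122, 10405·1122 + 1122·10405) = (216528049, 23348820)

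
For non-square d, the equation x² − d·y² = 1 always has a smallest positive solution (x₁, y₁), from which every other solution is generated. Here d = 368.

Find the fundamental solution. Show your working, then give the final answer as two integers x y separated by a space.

1151 60

√368 → a₀=19, period (5,2,5,38); ℓ=4 even so k=3
i=0: a=19 ⇒ p=19, q=1
…
i=2: a=2 ⇒ p=211, q=11
i=3: a=5 ⇒ p=1151, q=60
→ (1151, 60).  Check: 1151²=1324801, 368·60²=1324800, difference 1.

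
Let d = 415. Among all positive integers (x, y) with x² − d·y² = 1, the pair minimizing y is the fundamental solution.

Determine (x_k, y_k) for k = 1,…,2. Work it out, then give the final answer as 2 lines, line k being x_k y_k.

d=415: √d = [20; 2,1,2,4,6,…,1,2,40] (ℓ=16, even), read p_15/q_15
i=0: a=20 ⇒ p=20, q=1
…
i=4: a=4 ⇒ p=713, q=35
i=5: a=6 ⇒ p=4441, q=218
…
i=8: a=3 ⇒ p=33939, q=1666
…
i=11: a=6 ⇒ p=508372, q=24955
i=12: a=4 ⇒ p=2110961, q=103623
…
i=14: a=1 ⇒ p=6841255, q=335824
i=15: a=2 ⇒ p=18412804, q=903849
→ (18412804, 903849).  Check: 18412804²=339031351142416, 415·903849²=339031351142415, difference 1.
(18412804+903849√415)^2 = 678062702284831 + 33284788965192√415

18412804 903849
678062702284831 33284788965192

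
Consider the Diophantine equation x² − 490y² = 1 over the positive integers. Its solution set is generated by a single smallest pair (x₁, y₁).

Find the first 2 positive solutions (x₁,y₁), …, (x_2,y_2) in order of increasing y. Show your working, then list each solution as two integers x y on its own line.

d=490: √d = [22; 7,2,1,4,4,4,1,2,7,44] (ℓ=10, even), read p_9/q_9
k=0  a_k=22  p_k/q_k = 22/1
k=1  a_k=7  p_k/q_k = 155/7
k=2  a_k=2  p_k/q_k = 332/15
k=3  a_k=1  p_k/q_k = 487/22
…
k=5  a_k=4  p_k/q_k = 9607/434
…
k=7  a_k=1  p_k/q_k = 50315/2273
k=8  a_k=2  p_k/q_k = 141338/6385
k=9  a_k=7  p_k/q_k = 1039681/46968
(x₁, y₁) = (1039681, 46968);  1039681² − 490·46968² = 1 ✓
(1039681+46968√490)^2 = 2161873163521 + 97663474416√490

1039681 46968
2161873163521 97663474416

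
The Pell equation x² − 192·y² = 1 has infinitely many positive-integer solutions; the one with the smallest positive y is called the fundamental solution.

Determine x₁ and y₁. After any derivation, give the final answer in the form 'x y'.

97 7

√192 → a₀=13, period (1,5,1,26); ℓ=4 even so k=3
k=0  a_k=13  p_k/q_k = 13/1
k=1  a_k=1  p_k/q_k = 14/1
k=2  a_k=5  p_k/q_k = 83/6
k=3  a_k=1  p_k/q_k = 97/7
→ (97, 7).  Check: 97²=9409, 192·7²=9408, difference 1.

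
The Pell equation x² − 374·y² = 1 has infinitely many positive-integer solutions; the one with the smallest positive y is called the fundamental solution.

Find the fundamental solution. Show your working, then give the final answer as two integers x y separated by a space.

3365 174

d=374: √d = [19; 2,1,18,1,2,38] (ℓ=6, even), read p_5/q_5
k=0  a_k=19  p_k/q_k = 19/1
…
k=2  a_k=1  p_k/q_k = 58/3
…
k=4  a_k=1  p_k/q_k = 1141/59
k=5  a_k=2  p_k/q_k = 3365/174
→ (3365, 174).  Check: 3365²=11323225, 374·174²=11323224, difference 1.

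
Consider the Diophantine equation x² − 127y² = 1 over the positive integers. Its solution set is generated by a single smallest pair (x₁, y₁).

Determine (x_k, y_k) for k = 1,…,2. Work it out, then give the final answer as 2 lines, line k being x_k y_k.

d=127: √d = [11; 3,1,2,2,7,11,7,2,2,1,3,22] (ℓ=12, even), read p_11/q_11
k=0  a_k=11  p_k/q_k = 11/1
…
k=2  a_k=1  p_k/q_k = 45/4
k=3  a_k=2  p_k/q_k = 124/11
…
k=6  a_k=11  p_k/q_k = 24218/2149
…
k=10  a_k=1  p_k/q_k = 1274561/113099
k=11  a_k=3  p_k/q_k = 4730624/419775
fundamental: x₁=4730624, y₁=419775  (since 22378803429376 − 127·176211050625 = 1)
(x_2, y_2) = (4730624·4730624 + 127·419775·419775, 4730624·419775 + 419775·4730624) = (44757606858751, 3971595379200)

4730624 419775
44757606858751 3971595379200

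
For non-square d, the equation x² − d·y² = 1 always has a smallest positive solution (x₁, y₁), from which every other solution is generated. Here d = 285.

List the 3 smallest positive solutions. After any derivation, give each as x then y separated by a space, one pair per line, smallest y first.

2431 144
11819521 700128
57466508671 3404022192

√285 = [16; 1,7,2,7,1,32, …], period ℓ=6 (even) → k=5
a_0=16:  p_0=16·1+0=16,  q_0=16·0+1=1
…
a_2=7:  p_2=7·17+16=135,  q_2=7·1+1=8
…
a_4=7:  p_4=7·287+135=2144,  q_4=7·17+8=127
a_5=1:  p_5=1·2144+287=2431,  q_5=1·127+17=144
(x₁, y₁) = (2431, 144);  2431² − 285·144² = 1 ✓
(x_2, y_2) = (2431·2431 + 285·144·144, 2431·144 + 144·2431) = (11819521, 700128)
(x_3, y_3) = (2431·11819521 + 285·144·700128, 2431·700128 + 144·11819521) = (57466508671, 3404022192)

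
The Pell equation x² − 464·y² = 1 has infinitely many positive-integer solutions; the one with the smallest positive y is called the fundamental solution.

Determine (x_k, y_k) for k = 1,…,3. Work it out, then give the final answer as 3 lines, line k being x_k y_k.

9801 455
192119201 8918910
3765920568201 174828473365

[21; 1,1,5,1,1,1,5,1,1,42] for √464; ℓ=10 ⇒ convergent index 9
k=0  a_k=21  p_k/q_k = 21/1
k=1  a_k=1  p_k/q_k = 22/1
k=2  a_k=1  p_k/q_k = 43/2
k=3  a_k=5  p_k/q_k = 237/11
k=4  a_k=1  p_k/q_k = 280/13
k=5  a_k=1  p_k/q_k = 517/24
…
k=7  a_k=5  p_k/q_k = 4502/209
k=8  a_k=1  p_k/q_k = 5299/246
k=9  a_k=1  p_k/q_k = 9801/455
fundamental: x₁=9801, y₁=455  (since 96059601 − 464·207025 = 1)
k=2:  x_2 = 9801·9801+464·455·455 = 192119201,  y_2 = 9801·455+455·9801 = 8918910
k=3:  x_3 = 9801·192119201+464·455·8918910 = 3765920568201,  y_3 = 9801·8918910+455·192119201 = 174828473365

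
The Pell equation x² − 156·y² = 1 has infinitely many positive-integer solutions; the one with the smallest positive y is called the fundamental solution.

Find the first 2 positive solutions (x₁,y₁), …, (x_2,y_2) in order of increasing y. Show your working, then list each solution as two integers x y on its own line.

[12; 2,24] for √156; ℓ=2 ⇒ convergent index 1
k=0  a_k=12  p_k/q_k = 12/1
k=1  a_k=2  p_k/q_k = 25/2
fundamental: x₁=25, y₁=2  (since 625 − 156·4 = 1)
n=2: (25,2)∘(25,2) = (25·25+156·2·2, 25·2+2·25) = (1249,100)

25 2
1249 100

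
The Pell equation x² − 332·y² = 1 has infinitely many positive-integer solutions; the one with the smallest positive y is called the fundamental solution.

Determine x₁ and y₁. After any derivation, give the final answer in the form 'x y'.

13447 738

√332 = [18; 4,1,1,8,1,1,4,36, …], period ℓ=8 (even) → k=7
step 0: (18, 1)  from 18·(1,0) + (0,1)
…
step 2: (91, 5)  from 1·(73,4) + (18,1)
…
step 4: (1403, 77)  from 8·(164,9) + (91,5)
step 5: (1567, 86)  from 1·(1403,77) + (164,9)
step 6: (2970, 163)  from 1·(1567,86) + (1403,77)
step 7: (13447, 738)  from 4·(2970,163) + (1567,86)
→ (13447, 738).  Check: 13447²=180821809, 332·738²=180821808, difference 1.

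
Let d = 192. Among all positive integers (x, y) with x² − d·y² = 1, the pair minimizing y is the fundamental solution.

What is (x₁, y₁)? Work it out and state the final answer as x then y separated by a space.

97 7

√192 → a₀=13, period (1,5,1,26); ℓ=4 even so k=3
step 0: (13, 1)  from 13·(1,0) + (0,1)
step 1: (14, 1)  from 1·(13,1) + (1,0)
step 2: (83, 6)  from 5·(14,1) + (13,1)
step 3: (97, 7)  from 1·(83,6) + (14,1)
→ (97, 7).  Check: 97²=9409, 192·7²=9408, difference 1.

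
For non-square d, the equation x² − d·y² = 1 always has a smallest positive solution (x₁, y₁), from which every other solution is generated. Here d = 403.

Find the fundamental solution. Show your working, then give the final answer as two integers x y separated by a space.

669878 33369

√403 = [20; 13,2,1,3,1,3,1,2,13,40, …], period ℓ=10 (even) → k=9
a_0=20:  p_0=20·1+0=20,  q_0=20·0+1=1
…
a_4=3:  p_4=3·803+542=2951,  q_4=3·40+27=147
…
a_6=3:  p_6=3·3754+2951=14213,  q_6=3·187+147=708
a_7=1:  p_7=1·14213+3754=17967,  q_7=1·708+187=895
a_8=2:  p_8=2·17967+14213=50147,  q_8=2·895+708=2498
a_9=13:  p_9=13·50147+17967=669878,  q_9=13·2498+895=33369
→ (669878, 33369).  Check: 669878²=448736534884, 403·33369²=448736534883, difference 1.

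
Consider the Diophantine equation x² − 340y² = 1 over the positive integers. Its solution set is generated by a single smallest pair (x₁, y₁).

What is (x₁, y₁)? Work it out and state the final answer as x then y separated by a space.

d=340: √d = [18; 2,3,1,1,1,…,3,2,36] (ℓ=14, even), read p_13/q_13
a_0=18:  p_0=18·1+0=18,  q_0=18·0+1=1
a_1=2:  p_1=2·18+1=37,  q_1=2·1+0=2
…
a_3=1:  p_3=1·129+37=166,  q_3=1·7+2=9
a_4=1:  p_4=1·166+129=295,  q_4=1·9+7=16
a_5=1:  p_5=1·295+166=461,  q_5=1·16+9=25
a_6=1:  p_6=1·461+295=756,  q_6=1·25+16=41
…
a_8=1:  p_8=1·6509+756=7265,  q_8=1·353+41=394
a_9=1:  p_9=1·7265+6509=13774,  q_9=1·394+353=747
…
a_11=1:  p_11=1·21039+13774=34813,  q_11=1·1141+747=1888
a_12=3:  p_12=3·34813+21039=125478,  q_12=3·1888+1141=6805
a_13=2:  p_13=2·125478+34813=285769,  q_13=2·6805+1888=15498
fundamental: x₁=285769, y₁=15498  (since 81663921361 − 340·240188004 = 1)

285769 15498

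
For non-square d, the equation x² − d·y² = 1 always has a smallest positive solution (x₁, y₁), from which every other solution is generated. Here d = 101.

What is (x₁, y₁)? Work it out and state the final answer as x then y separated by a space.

√101 → a₀=10, period (20); ℓ=1 odd so k=1
a_0=10:  p_0=10·1+0=10,  q_0=10·0+1=1
a_1=20:  p_1=20·10+1=201,  q_1=20·1+0=20
(x₁, y₁) = (201, 20);  201² − 101·20² = 1 ✓

201 20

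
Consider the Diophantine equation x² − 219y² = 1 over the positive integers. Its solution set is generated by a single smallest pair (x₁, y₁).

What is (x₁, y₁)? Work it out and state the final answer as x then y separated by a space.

[14; 1,3,1,28] for √219; ℓ=4 ⇒ convergent index 3
a_0=14:  p_0=14·1+0=14,  q_0=14·0+1=1
…
a_2=3:  p_2=3·15+14=59,  q_2=3·1+1=4
a_3=1:  p_3=1·59+15=74,  q_3=1·4+1=5
fundamental: x₁=74, y₁=5  (since 5476 − 219·25 = 1)

74 5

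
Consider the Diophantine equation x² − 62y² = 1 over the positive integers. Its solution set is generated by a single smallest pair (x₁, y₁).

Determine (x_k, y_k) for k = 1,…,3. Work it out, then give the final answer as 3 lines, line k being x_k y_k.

d=62: √d = [7; 1,6,1,14] (ℓ=4, even), read p_3/q_3
a_0=7:  p_0=7·1+0=7,  q_0=7·0+1=1
…
a_2=6:  p_2=6·8+7=55,  q_2=6·1+1=7
a_3=1:  p_3=1·55+8=63,  q_3=1·7+1=8
fundamental: x₁=63, y₁=8  (since 3969 − 62·64 = 1)
(x_2, y_2) = (63·63 + 62·8·8, 63·8 + 8·63) = (7937, 1008)
(x_3, y_3) = (63·7937 + 62·8·1008, 63·1008 + 8·7937) = (999999, 127000)

63 8
7937 1008
999999 127000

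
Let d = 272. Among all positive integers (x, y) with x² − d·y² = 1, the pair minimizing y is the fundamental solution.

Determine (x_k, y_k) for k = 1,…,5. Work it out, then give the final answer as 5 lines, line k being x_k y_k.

33 2
2177 132
143649 8710
9478657 574728
625447713 37923338

√272 = [16; 2,32, …], period ℓ=2 (even) → k=1
i=0: a=16 ⇒ p=16, q=1
i=1: a=2 ⇒ p=33, q=2
(x₁, y₁) = (33, 2);  33² − 272·2² = 1 ✓
k=2:  x_2 = 33·33+272·2·2 = 2177,  y_2 = 33·2+2·33 = 132
k=3:  x_3 = 33·2177+272·2·132 = 143649,  y_3 = 33·132+2·2177 = 8710
k=4:  x_4 = 33·143649+272·2·8710 = 9478657,  y_4 = 33·8710+2·143649 = 574728
k=5:  x_5 = 33·9478657+272·2·574728 = 625447713,  y_5 = 33·574728+2·9478657 = 37923338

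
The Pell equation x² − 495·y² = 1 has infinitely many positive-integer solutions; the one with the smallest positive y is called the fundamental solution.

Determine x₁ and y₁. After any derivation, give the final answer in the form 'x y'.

89 4

[22; 4,44] for √495; ℓ=2 ⇒ convergent index 1
step 0: (22, 1)  from 22·(1,0) + (0,1)
step 1: (89, 4)  from 4·(22,1) + (1,0)
→ (89, 4).  Check: 89²=7921, 495·4²=7920, difference 1.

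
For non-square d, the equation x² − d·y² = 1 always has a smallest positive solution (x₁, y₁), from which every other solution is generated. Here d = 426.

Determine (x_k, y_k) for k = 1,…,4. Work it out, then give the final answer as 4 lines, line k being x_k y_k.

88751 4300
15753480001 763258600
2796274207048751 135479928012900
496344264283813920001 24047958181382517200

√426 = [20; 1,1,1,3,2,6,2,3,1,1,1,40, …], period ℓ=12 (even) → k=11
a_0=20:  p_0=20·1+0=20,  q_0=20·0+1=1
…
a_2=1:  p_2=1·21+20=41,  q_2=1·1+1=2
…
a_4=3:  p_4=3·62+41=227,  q_4=3·3+2=11
…
a_7=2:  p_7=2·3323+516=7162,  q_7=2·161+25=347
a_8=3:  p_8=3·7162+3323=24809,  q_8=3·347+161=1202
a_9=1:  p_9=1·24809+7162=31971,  q_9=1·1202+347=1549
a_10=1:  p_10=1·31971+24809=56780,  q_10=1·1549+1202=2751
a_11=1:  p_11=1·56780+31971=88751,  q_11=1·2751+1549=4300
(x₁, y₁) = (88751, 4300);  88751² − 426·4300² = 1 ✓
(88751+4300√426)^2 = 15753480001 + 763258600√426
(88751+4300√426)^3 = 2796274207048751 + 135479928012900√426
(88751+4300√426)^4 = 496344264283813920001 + 24047958181382517200√426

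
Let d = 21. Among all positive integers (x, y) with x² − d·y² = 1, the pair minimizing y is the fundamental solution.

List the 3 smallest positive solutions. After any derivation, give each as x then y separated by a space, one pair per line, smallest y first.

55 12
6049 1320
665335 145188

d=21: √d = [4; 1,1,2,1,1,8] (ℓ=6, even), read p_5/q_5
i=0: a=4 ⇒ p=4, q=1
…
i=4: a=1 ⇒ p=32, q=7
i=5: a=1 ⇒ p=55, q=12
fundamental: x₁=55, y₁=12  (since 3025 − 21·144 = 1)
n=2: (55,12)∘(55,12) = (55·55+21·12·12, 55·12+12·55) = (6049,1320)
n=3: (6049,1320)∘(55,12) = (55·6049+21·12·1320, 55·1320+12·6049) = (665335,145188)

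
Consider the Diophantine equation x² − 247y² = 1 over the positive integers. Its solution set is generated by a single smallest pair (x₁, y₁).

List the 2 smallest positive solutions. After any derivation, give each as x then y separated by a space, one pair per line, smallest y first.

85292 5427
14549450527 925759368

[15; 1,2,1,1,9,1,9,1,1,2,1,30] for √247; ℓ=12 ⇒ convergent index 11
k=0  a_k=15  p_k/q_k = 15/1
k=1  a_k=1  p_k/q_k = 16/1
k=2  a_k=2  p_k/q_k = 47/3
k=3  a_k=1  p_k/q_k = 63/4
…
k=5  a_k=9  p_k/q_k = 1053/67
k=6  a_k=1  p_k/q_k = 1163/74
k=7  a_k=9  p_k/q_k = 11520/733
k=8  a_k=1  p_k/q_k = 12683/807
k=9  a_k=1  p_k/q_k = 24203/1540
k=10  a_k=2  p_k/q_k = 61089/3887
k=11  a_k=1  p_k/q_k = 85292/5427
fundamental: x₁=85292, y₁=5427  (since 7274725264 − 247·29452329 = 1)
(x_2, y_2) = (85292·85292 + 247·5427·5427, 85292·5427 + 5427·85292) = (14549450527, 925759368)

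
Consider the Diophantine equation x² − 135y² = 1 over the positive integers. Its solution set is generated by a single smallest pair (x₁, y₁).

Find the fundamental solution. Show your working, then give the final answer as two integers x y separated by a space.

√135 = [11; 1,1,1,1,1,1,1,22, …], period ℓ=8 (even) → k=7
a_0=11:  p_0=11·1+0=11,  q_0=11·0+1=1
a_1=1:  p_1=1·11+1=12,  q_1=1·1+0=1
a_2=1:  p_2=1·12+11=23,  q_2=1·1+1=2
a_3=1:  p_3=1·23+12=35,  q_3=1·2+1=3
a_4=1:  p_4=1·35+23=58,  q_4=1·3+2=5
a_5=1:  p_5=1·58+35=93,  q_5=1·5+3=8
a_6=1:  p_6=1·93+58=151,  q_6=1·8+5=13
a_7=1:  p_7=1·151+93=244,  q_7=1·13+8=21
(x₁, y₁) = (244, 21);  244² − 135·21² = 1 ✓

244 21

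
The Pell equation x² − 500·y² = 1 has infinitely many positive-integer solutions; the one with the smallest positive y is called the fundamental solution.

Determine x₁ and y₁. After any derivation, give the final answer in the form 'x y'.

d=500: √d = [22; 2,1,3,2,1,…,1,2,44] (ℓ=14, even), read p_13/q_13
a_0=22:  p_0=22·1+0=22,  q_0=22·0+1=1
…
a_3=3:  p_3=3·67+45=246,  q_3=3·3+2=11
…
a_5=1:  p_5=1·559+246=805,  q_5=1·25+11=36
a_6=1:  p_6=1·805+559=1364,  q_6=1·36+25=61
…
a_8=1:  p_8=1·14445+1364=15809,  q_8=1·646+61=707
a_9=1:  p_9=1·15809+14445=30254,  q_9=1·707+646=1353
a_10=2:  p_10=2·30254+15809=76317,  q_10=2·1353+707=3413
…
a_12=1:  p_12=1·259205+76317=335522,  q_12=1·11592+3413=15005
a_13=2:  p_13=2·335522+259205=930249,  q_13=2·15005+11592=41602
(x₁, y₁) = (930249, 41602);  930249² − 500·41602² = 1 ✓

930249 41602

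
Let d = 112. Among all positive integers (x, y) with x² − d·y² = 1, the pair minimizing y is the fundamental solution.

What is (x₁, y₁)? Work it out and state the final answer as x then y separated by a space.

[10; 1,1,2,1,1,20] for √112; ℓ=6 ⇒ convergent index 5
i=0: a=10 ⇒ p=10, q=1
i=1: a=1 ⇒ p=11, q=1
…
i=3: a=2 ⇒ p=53, q=5
i=4: a=1 ⇒ p=74, q=7
i=5: a=1 ⇒ p=127, q=12
→ (127, 12).  Check: 127²=16129, 112·12²=16128, difference 1.

127 12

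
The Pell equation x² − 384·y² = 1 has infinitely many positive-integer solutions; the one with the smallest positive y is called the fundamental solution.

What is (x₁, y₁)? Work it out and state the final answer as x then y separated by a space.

d=384: √d = [19; 1,1,2,9,2,1,1,38] (ℓ=8, even), read p_7/q_7
a_0=19:  p_0=19·1+0=19,  q_0=19·0+1=1
a_1=1:  p_1=1·19+1=20,  q_1=1·1+0=1
…
a_6=1:  p_6=1·1940+921=2861,  q_6=1·99+47=146
a_7=1:  p_7=1·2861+1940=4801,  q_7=1·146+99=245
(x₁, y₁) = (4801, 245);  4801² − 384·245² = 1 ✓

4801 245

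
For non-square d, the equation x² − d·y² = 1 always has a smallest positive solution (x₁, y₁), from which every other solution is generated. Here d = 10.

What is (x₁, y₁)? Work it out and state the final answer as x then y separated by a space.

√10 → a₀=3, period (6); ℓ=1 odd so k=1
a_0=3:  p_0=3·1+0=3,  q_0=3·0+1=1
a_1=6:  p_1=6·3+1=19,  q_1=6·1+0=6
(x₁, y₁) = (19, 6);  19² − 10·6² = 1 ✓

19 6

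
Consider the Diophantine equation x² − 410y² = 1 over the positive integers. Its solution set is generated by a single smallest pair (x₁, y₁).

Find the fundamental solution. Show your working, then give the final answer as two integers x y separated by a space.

d=410: √d = [20; 4,40] (ℓ=2, even), read p_1/q_1
step 0: (20, 1)  from 20·(1,0) + (0,1)
step 1: (81, 4)  from 4·(20,1) + (1,0)
(x₁, y₁) = (81, 4);  81² − 410·4² = 1 ✓

81 4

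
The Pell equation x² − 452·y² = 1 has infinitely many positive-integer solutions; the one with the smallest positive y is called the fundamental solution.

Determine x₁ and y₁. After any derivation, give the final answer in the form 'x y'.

1204353 56648

[21; 3,1,5,3,10,3,5,1,3,42] for √452; ℓ=10 ⇒ convergent index 9
step 0: (21, 1)  from 21·(1,0) + (0,1)
step 1: (64, 3)  from 3·(21,1) + (1,0)
…
step 4: (1552, 73)  from 3·(489,23) + (85,4)
…
step 8: (313483, 14745)  from 1·(263904,12413) + (49579,2332)
step 9: (1204353, 56648)  from 3·(313483,14745) + (263904,12413)
fundamental: x₁=1204353, y₁=56648  (since 1450466148609 − 452·3208995904 = 1)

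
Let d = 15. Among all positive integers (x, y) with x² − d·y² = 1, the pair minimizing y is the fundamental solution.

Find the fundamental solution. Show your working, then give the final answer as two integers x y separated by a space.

[3; 1,6] for √15; ℓ=2 ⇒ convergent index 1
i=0: a=3 ⇒ p=3, q=1
i=1: a=1 ⇒ p=4, q=1
(x₁, y₁) = (4, 1);  4² − 15·1² = 1 ✓

4 1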